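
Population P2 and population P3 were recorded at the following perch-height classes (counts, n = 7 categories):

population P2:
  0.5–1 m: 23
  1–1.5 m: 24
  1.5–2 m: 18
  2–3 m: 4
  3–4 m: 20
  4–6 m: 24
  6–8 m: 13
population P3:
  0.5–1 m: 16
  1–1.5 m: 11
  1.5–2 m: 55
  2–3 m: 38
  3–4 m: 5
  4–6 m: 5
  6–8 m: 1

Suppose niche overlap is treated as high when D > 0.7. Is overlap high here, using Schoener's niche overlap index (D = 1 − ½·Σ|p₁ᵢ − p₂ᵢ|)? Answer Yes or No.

No

Proportions for population P2 (n=126): 23/126=0.1825, 24/126=0.1905, 18/126=0.1429, 4/126=0.0317, 20/126=0.1587, 24/126=0.1905, 13/126=0.1032
Proportions for population P3 (n=131): 16/131=0.1221, 11/131=0.0840, 55/131=0.4198, 38/131=0.2901, 5/131=0.0382, 5/131=0.0382, 1/131=0.0076
Σ|p₁ᵢ − p₂ᵢ| = 0.0604 + 0.1065 + 0.2769 + 0.2584 + 0.1205 + 0.1523 + 0.0956 = 1.0706
D = 1 − ½ × 1.0706 = 1 − 0.53530 = 0.46470
D = 0.46470 < 0.7 → No.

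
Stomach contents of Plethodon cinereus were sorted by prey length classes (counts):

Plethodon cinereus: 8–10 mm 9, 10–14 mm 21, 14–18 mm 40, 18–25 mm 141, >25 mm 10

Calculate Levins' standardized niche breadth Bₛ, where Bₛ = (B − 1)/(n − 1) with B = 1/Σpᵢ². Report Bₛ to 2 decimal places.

0.30

Proportions for Plethodon cinereus (n=221): 9/221=0.0407, 21/221=0.0950, 40/221=0.1810, 141/221=0.6380, 10/221=0.0452
Σpᵢ² = 0.0407² + 0.0950² + 0.1810² + 0.6380² + 0.0452² = 0.001656 + 0.009025 + 0.032761 + 0.407044 + 0.002043 = 0.452529
B = 1 / 0.452529 = 2.2098
Bₛ = (B − 1)/(n − 1) = (2.2098 − 1)/(5 − 1) = 1.2098/4 = 0.3025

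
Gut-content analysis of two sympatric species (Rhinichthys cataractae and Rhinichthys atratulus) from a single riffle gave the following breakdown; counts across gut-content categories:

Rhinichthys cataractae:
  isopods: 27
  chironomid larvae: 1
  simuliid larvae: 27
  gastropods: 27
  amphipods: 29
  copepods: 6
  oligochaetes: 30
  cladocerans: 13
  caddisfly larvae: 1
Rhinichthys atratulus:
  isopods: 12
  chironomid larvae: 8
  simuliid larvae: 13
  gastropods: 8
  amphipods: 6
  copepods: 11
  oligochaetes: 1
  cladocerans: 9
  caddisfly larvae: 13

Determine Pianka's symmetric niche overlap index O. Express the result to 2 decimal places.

Proportions for Rhinichthys cataractae (n=161): 27/161=0.1677, 1/161=0.0062, 27/161=0.1677, 27/161=0.1677, 29/161=0.1801, 6/161=0.0373, 30/161=0.1863, 13/161=0.0807, 1/161=0.0062
Proportions for Rhinichthys atratulus (n=81): 12/81=0.1481, 8/81=0.0988, 13/81=0.1605, 8/81=0.0988, 6/81=0.0741, 11/81=0.1358, 1/81=0.0123, 9/81=0.1111, 13/81=0.1605
Σ p₁ᵢp₂ᵢ = 0.024836 + 0.000613 + 0.026916 + 0.016569 + 0.013345 + 0.005065 + 0.002291 + 0.008966 + 0.000995 = 0.099596
Σp_1ᵢ² = 0.1677² + 0.0062² + 0.1677² + 0.1677² + 0.1801² + 0.0373² + 0.1863² + 0.0807² + 0.0062² = 0.028123 + 0.000038 + 0.028123 + 0.028123 + 0.032436 + 0.001391 + 0.034708 + 0.006512 + 0.000038 = 0.159492
Σp_2ᵢ² = 0.1481² + 0.0988² + 0.1605² + 0.0988² + 0.0741² + 0.1358² + 0.0123² + 0.1111² + 0.1605² = 0.021934 + 0.009761 + 0.025760 + 0.009761 + 0.005491 + 0.018442 + 0.000151 + 0.012343 + 0.025760 = 0.129403
O = 0.099596 / √(0.159492 × 0.129403) = 0.099596 / 0.1436619 = 0.6933

0.69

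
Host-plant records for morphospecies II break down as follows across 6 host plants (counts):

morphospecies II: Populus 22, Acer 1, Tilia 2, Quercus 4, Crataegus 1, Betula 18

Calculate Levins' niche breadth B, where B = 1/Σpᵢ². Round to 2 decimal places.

2.78

Proportions for morphospecies II (n=48): 22/48=0.4583, 1/48=0.0208, 2/48=0.0417, 4/48=0.0833, 1/48=0.0208, 18/48=0.3750
Σpᵢ² = 0.4583² + 0.0208² + 0.0417² + 0.0833² + 0.0208² + 0.3750² = 0.210039 + 0.000433 + 0.001739 + 0.006939 + 0.000433 + 0.140625 = 0.360208
B = 1 / 0.360208 = 2.7762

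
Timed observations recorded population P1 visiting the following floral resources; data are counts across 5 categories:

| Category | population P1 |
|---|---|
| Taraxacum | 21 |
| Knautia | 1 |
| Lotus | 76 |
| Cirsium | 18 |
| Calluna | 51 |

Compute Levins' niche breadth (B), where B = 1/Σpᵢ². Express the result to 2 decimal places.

Proportions for population P1 (n=167): 21/167=0.1257, 1/167=0.0060, 76/167=0.4551, 18/167=0.1078, 51/167=0.3054
Σpᵢ² = 0.1257² + 0.0060² + 0.4551² + 0.1078² + 0.3054² = 0.015800 + 0.000036 + 0.207116 + 0.011621 + 0.093269 = 0.327842
B = 1 / 0.327842 = 3.0502

3.05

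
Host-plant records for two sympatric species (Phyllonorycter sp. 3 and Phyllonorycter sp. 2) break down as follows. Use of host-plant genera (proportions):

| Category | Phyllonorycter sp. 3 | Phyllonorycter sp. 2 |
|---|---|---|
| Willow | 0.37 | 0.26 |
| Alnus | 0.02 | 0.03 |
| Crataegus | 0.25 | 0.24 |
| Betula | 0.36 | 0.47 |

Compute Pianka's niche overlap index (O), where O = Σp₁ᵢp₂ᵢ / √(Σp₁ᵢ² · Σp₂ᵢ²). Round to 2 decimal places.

0.96

Σ p₁ᵢp₂ᵢ = 0.0962 + 0.0006 + 0.0600 + 0.1692 = 0.3260
Σp_1ᵢ² = 0.37² + 0.02² + 0.25² + 0.36² = 0.1369 + 0.0004 + 0.0625 + 0.1296 = 0.3294
Σp_2ᵢ² = 0.26² + 0.03² + 0.24² + 0.47² = 0.0676 + 0.0009 + 0.0576 + 0.2209 = 0.3470
O = 0.3260 / √(0.3294 × 0.3470) = 0.3260 / 0.33809 = 0.9642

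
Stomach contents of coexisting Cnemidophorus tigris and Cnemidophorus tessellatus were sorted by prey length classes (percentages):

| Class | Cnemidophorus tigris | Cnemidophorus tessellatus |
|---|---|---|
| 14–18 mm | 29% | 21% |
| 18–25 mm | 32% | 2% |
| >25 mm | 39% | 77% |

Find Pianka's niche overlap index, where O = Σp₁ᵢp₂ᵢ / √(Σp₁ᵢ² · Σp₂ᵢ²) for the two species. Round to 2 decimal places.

0.79

Convert percentages to proportions (divide by 100).
Σ p₁ᵢp₂ᵢ = 0.0609 + 0.0064 + 0.3003 = 0.3676
Σp_1ᵢ² = 0.29² + 0.32² + 0.39² = 0.0841 + 0.1024 + 0.1521 = 0.3386
Σp_2ᵢ² = 0.21² + 0.02² + 0.77² = 0.0441 + 0.0004 + 0.5929 = 0.6374
O = 0.3676 / √(0.3386 × 0.6374) = 0.3676 / 0.46457 = 0.7913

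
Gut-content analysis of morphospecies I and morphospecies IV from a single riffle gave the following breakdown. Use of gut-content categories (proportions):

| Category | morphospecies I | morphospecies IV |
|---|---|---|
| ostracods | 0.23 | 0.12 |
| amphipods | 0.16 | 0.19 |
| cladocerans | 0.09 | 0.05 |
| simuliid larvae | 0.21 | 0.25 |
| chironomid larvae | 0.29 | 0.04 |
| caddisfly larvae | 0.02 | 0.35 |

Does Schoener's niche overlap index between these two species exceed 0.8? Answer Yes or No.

Σ|p₁ᵢ − p₂ᵢ| = 0.11 + 0.03 + 0.04 + 0.04 + 0.25 + 0.33 = 0.80
D = 1 − ½ × 0.80 = 1 − 0.400 = 0.6000
D = 0.6000 < 0.8 → No.

No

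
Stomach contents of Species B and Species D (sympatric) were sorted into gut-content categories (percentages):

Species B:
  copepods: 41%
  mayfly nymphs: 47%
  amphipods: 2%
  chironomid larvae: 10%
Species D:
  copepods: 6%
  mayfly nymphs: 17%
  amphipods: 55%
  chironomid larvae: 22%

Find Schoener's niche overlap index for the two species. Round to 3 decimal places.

0.350

Convert percentages to proportions (divide by 100).
Σ|p₁ᵢ − p₂ᵢ| = 0.35 + 0.30 + 0.53 + 0.12 = 1.30
D = 1 − ½ × 1.30 = 1 − 0.650 = 0.35000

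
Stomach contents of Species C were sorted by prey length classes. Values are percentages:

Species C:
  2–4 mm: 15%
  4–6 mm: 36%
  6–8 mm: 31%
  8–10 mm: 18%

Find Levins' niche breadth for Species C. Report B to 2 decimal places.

Convert percentages to proportions (divide by 100).
Σpᵢ² = 0.15² + 0.36² + 0.31² + 0.18² = 0.0225 + 0.1296 + 0.0961 + 0.0324 = 0.2806
B = 1 / 0.2806 = 3.5638

3.56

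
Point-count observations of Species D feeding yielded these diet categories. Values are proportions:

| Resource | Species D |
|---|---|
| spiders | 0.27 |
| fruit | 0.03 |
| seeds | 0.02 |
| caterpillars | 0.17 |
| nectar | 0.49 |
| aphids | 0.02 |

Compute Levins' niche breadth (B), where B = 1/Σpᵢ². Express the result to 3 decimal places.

2.910

Σpᵢ² = 0.27² + 0.03² + 0.02² + 0.17² + 0.49² + 0.02² = 0.0729 + 0.0009 + 0.0004 + 0.0289 + 0.2401 + 0.0004 = 0.3436
B = 1 / 0.3436 = 2.91036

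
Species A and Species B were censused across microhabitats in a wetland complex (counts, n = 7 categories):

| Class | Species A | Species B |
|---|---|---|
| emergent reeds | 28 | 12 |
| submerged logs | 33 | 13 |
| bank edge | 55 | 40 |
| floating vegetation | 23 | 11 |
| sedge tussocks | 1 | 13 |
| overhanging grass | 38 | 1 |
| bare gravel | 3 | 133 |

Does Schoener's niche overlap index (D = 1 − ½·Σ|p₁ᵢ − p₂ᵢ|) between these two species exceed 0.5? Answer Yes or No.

Proportions for Species A (n=181): 28/181=0.1547, 33/181=0.1823, 55/181=0.3039, 23/181=0.1271, 1/181=0.0055, 38/181=0.2099, 3/181=0.0166
Proportions for Species B (n=223): 12/223=0.0538, 13/223=0.0583, 40/223=0.1794, 11/223=0.0493, 13/223=0.0583, 1/223=0.0045, 133/223=0.5964
Σ|p₁ᵢ − p₂ᵢ| = 0.1009 + 0.1240 + 0.1245 + 0.0778 + 0.0528 + 0.2054 + 0.5798 = 1.2652
D = 1 − ½ × 1.2652 = 1 − 0.63260 = 0.36740
D = 0.36740 < 0.5 → No.

No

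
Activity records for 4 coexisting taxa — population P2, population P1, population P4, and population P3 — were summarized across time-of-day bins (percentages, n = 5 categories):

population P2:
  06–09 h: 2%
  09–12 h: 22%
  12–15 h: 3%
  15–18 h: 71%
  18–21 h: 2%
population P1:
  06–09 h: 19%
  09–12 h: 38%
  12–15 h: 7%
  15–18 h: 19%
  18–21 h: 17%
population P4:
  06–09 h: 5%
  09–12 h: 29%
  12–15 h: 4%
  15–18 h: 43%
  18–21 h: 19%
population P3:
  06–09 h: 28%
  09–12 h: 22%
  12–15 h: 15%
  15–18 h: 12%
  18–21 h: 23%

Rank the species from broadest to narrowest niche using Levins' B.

Convert percentages to proportions (divide by 100).
Σp_P2ᵢ² = 0.02² + 0.22² + 0.03² + 0.71² + 0.02² = 0.0004 + 0.0484 + 0.0009 + 0.5041 + 0.0004 = 0.5542
B_P2 = 1 / 0.5542 = 1.8044
Σp_P1ᵢ² = 0.19² + 0.38² + 0.07² + 0.19² + 0.17² = 0.0361 + 0.1444 + 0.0049 + 0.0361 + 0.0289 = 0.2504
B_P1 = 1 / 0.2504 = 3.9936
Σp_P4ᵢ² = 0.05² + 0.29² + 0.04² + 0.43² + 0.19² = 0.0025 + 0.0841 + 0.0016 + 0.1849 + 0.0361 = 0.3092
B_P4 = 1 / 0.3092 = 3.2342
Σp_P3ᵢ² = 0.28² + 0.22² + 0.15² + 0.12² + 0.23² = 0.0784 + 0.0484 + 0.0225 + 0.0144 + 0.0529 = 0.2166
B_P3 = 1 / 0.2166 = 4.6168
Ranking by B (broadest → narrowest): population P3 (4.62) > population P1 (3.99) > population P4 (3.23) > population P2 (1.80)

population P3 > population P1 > population P4 > population P2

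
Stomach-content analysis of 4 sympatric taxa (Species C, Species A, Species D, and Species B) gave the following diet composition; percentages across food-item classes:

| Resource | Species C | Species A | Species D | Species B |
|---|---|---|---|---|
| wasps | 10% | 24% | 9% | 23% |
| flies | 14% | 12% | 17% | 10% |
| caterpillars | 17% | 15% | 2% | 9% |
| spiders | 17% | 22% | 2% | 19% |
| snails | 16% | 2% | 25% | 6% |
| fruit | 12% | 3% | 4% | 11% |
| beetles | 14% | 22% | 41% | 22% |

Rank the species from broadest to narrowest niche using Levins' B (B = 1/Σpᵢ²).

Species C > Species B > Species A > Species D

Convert percentages to proportions (divide by 100).
Σp_Cᵢ² = 0.10² + 0.14² + 0.17² + 0.17² + 0.16² + 0.12² + 0.14² = 0.0100 + 0.0196 + 0.0289 + 0.0289 + 0.0256 + 0.0144 + 0.0196 = 0.1470
B_C = 1 / 0.1470 = 6.8027
Σp_Aᵢ² = 0.24² + 0.12² + 0.15² + 0.22² + 0.02² + 0.03² + 0.22² = 0.0576 + 0.0144 + 0.0225 + 0.0484 + 0.0004 + 0.0009 + 0.0484 = 0.1926
B_A = 1 / 0.1926 = 5.1921
Σp_Dᵢ² = 0.09² + 0.17² + 0.02² + 0.02² + 0.25² + 0.04² + 0.41² = 0.0081 + 0.0289 + 0.0004 + 0.0004 + 0.0625 + 0.0016 + 0.1681 = 0.2700
B_D = 1 / 0.2700 = 3.7037
Σp_Bᵢ² = 0.23² + 0.10² + 0.09² + 0.19² + 0.06² + 0.11² + 0.22² = 0.0529 + 0.0100 + 0.0081 + 0.0361 + 0.0036 + 0.0121 + 0.0484 = 0.1712
B_B = 1 / 0.1712 = 5.8411
Ranking by B (broadest → narrowest): Species C (6.80) > Species B (5.84) > Species A (5.19) > Species D (3.70)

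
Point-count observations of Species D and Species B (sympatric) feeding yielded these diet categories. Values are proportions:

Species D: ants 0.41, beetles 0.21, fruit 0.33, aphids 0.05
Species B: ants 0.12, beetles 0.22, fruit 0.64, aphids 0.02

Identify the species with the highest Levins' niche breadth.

Species D

Σp_Dᵢ² = 0.41² + 0.21² + 0.33² + 0.05² = 0.1681 + 0.0441 + 0.1089 + 0.0025 = 0.3236
B_D = 1 / 0.3236 = 3.0902
Σp_Bᵢ² = 0.12² + 0.22² + 0.64² + 0.02² = 0.0144 + 0.0484 + 0.4096 + 0.0004 = 0.4728
B_B = 1 / 0.4728 = 2.1151
Highest B → broadest niche (most generalist): Species D (B = 3.09).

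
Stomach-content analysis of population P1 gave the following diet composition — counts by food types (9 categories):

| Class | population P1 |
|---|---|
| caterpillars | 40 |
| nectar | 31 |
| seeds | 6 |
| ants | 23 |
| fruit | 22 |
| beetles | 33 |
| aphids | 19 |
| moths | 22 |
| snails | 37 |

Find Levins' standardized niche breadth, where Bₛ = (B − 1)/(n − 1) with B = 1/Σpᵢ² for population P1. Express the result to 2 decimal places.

0.86

Proportions for population P1 (n=233): 40/233=0.1717, 31/233=0.1330, 6/233=0.0258, 23/233=0.0987, 22/233=0.0944, 33/233=0.1416, 19/233=0.0815, 22/233=0.0944, 37/233=0.1588
Σpᵢ² = 0.1717² + 0.1330² + 0.0258² + 0.0987² + 0.0944² + 0.1416² + 0.0815² + 0.0944² + 0.1588² = 0.029481 + 0.017689 + 0.000666 + 0.009742 + 0.008911 + 0.020051 + 0.006642 + 0.008911 + 0.025217 = 0.127310
B = 1 / 0.127310 = 7.8548
Bₛ = (B − 1)/(n − 1) = (7.8548 − 1)/(9 − 1) = 6.8548/8 = 0.8569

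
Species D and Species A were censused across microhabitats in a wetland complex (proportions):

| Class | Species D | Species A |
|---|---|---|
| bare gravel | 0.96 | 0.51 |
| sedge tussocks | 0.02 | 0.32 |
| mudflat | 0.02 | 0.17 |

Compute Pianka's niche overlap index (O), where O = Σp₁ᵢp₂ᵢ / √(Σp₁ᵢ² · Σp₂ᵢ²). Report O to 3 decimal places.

Σ p₁ᵢp₂ᵢ = 0.4896 + 0.0064 + 0.0034 = 0.4994
Σp_1ᵢ² = 0.96² + 0.02² + 0.02² = 0.9216 + 0.0004 + 0.0004 = 0.9224
Σp_2ᵢ² = 0.51² + 0.32² + 0.17² = 0.2601 + 0.1024 + 0.0289 = 0.3914
O = 0.4994 / √(0.9224 × 0.3914) = 0.4994 / 0.600856 = 0.83115

0.831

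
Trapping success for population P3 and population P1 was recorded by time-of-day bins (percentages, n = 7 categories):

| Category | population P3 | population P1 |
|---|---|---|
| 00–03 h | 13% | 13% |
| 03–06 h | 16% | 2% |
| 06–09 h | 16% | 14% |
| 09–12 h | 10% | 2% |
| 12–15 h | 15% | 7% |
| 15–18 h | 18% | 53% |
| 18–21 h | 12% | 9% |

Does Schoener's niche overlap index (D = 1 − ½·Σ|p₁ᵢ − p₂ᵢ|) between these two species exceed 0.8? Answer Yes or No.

Convert percentages to proportions (divide by 100).
Σ|p₁ᵢ − p₂ᵢ| = 0.00 + 0.14 + 0.02 + 0.08 + 0.08 + 0.35 + 0.03 = 0.70
D = 1 − ½ × 0.70 = 1 − 0.350 = 0.6500
D = 0.6500 < 0.8 → No.

No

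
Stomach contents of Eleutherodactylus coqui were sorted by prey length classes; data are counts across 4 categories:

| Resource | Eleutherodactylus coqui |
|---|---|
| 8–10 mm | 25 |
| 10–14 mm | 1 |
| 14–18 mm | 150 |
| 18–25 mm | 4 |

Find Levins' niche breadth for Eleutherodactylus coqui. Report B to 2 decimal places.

1.40

Proportions for Eleutherodactylus coqui (n=180): 25/180=0.1389, 1/180=0.0056, 150/180=0.8333, 4/180=0.0222
Σpᵢ² = 0.1389² + 0.0056² + 0.8333² + 0.0222² = 0.019293 + 0.000031 + 0.694389 + 0.000493 = 0.714206
B = 1 / 0.714206 = 1.4002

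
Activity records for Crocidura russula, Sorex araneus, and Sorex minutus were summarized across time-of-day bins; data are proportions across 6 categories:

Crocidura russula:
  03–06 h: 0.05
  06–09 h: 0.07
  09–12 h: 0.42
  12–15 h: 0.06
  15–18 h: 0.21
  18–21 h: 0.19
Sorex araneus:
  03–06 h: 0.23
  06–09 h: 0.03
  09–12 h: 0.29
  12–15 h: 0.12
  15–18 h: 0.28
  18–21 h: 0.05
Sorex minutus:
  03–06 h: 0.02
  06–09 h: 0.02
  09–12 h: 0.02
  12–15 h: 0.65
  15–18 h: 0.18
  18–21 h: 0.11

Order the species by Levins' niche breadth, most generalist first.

Sorex araneus > Crocidura russula > Sorex minutus

Σp_russᵢ² = 0.05² + 0.07² + 0.42² + 0.06² + 0.21² + 0.19² = 0.0025 + 0.0049 + 0.1764 + 0.0036 + 0.0441 + 0.0361 = 0.2676
B_russ = 1 / 0.2676 = 3.7369
Σp_aranᵢ² = 0.23² + 0.03² + 0.29² + 0.12² + 0.28² + 0.05² = 0.0529 + 0.0009 + 0.0841 + 0.0144 + 0.0784 + 0.0025 = 0.2332
B_aran = 1 / 0.2332 = 4.2882
Σp_minuᵢ² = 0.02² + 0.02² + 0.02² + 0.65² + 0.18² + 0.11² = 0.0004 + 0.0004 + 0.0004 + 0.4225 + 0.0324 + 0.0121 = 0.4682
B_minu = 1 / 0.4682 = 2.1358
Ranking by B (broadest → narrowest): Sorex araneus (4.29) > Crocidura russula (3.74) > Sorex minutus (2.14)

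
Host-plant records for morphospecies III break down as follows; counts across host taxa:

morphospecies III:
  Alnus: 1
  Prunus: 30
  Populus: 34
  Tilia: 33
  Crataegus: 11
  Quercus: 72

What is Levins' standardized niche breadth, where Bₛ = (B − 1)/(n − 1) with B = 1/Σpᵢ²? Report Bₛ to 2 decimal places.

0.58

Proportions for morphospecies III (n=181): 1/181=0.0055, 30/181=0.1657, 34/181=0.1878, 33/181=0.1823, 11/181=0.0608, 72/181=0.3978
Σpᵢ² = 0.0055² + 0.1657² + 0.1878² + 0.1823² + 0.0608² + 0.3978² = 0.000030 + 0.027456 + 0.035269 + 0.033233 + 0.003697 + 0.158245 = 0.257930
B = 1 / 0.257930 = 3.8770
Bₛ = (B − 1)/(n − 1) = (3.8770 − 1)/(6 − 1) = 2.8770/5 = 0.5754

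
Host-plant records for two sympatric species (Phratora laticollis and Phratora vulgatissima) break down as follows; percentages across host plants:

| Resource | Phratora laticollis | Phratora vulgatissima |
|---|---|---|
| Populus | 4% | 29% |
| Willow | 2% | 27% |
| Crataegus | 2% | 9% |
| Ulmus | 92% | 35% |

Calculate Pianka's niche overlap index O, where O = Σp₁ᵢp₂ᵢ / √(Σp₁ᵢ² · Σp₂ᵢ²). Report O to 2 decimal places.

Convert percentages to proportions (divide by 100).
Σ p₁ᵢp₂ᵢ = 0.0116 + 0.0054 + 0.0018 + 0.3220 = 0.3408
Σp_1ᵢ² = 0.04² + 0.02² + 0.02² + 0.92² = 0.0016 + 0.0004 + 0.0004 + 0.8464 = 0.8488
Σp_2ᵢ² = 0.29² + 0.27² + 0.09² + 0.35² = 0.0841 + 0.0729 + 0.0081 + 0.1225 = 0.2876
O = 0.3408 / √(0.8488 × 0.2876) = 0.3408 / 0.49408 = 0.6898

0.69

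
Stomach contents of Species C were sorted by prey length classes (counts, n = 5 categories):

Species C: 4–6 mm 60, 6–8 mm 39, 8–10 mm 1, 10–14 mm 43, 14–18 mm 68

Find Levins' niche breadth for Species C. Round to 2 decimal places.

Proportions for Species C (n=211): 60/211=0.2844, 39/211=0.1848, 1/211=0.0047, 43/211=0.2038, 68/211=0.3223
Σpᵢ² = 0.2844² + 0.1848² + 0.0047² + 0.2038² + 0.3223² = 0.080883 + 0.034151 + 0.000022 + 0.041534 + 0.103877 = 0.260467
B = 1 / 0.260467 = 3.8393

3.84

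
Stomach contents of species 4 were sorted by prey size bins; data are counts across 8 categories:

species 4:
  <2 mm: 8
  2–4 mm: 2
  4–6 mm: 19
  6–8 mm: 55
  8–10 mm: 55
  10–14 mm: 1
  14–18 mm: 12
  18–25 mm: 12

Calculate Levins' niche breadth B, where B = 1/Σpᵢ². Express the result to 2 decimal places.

Proportions for species 4 (n=164): 8/164=0.0488, 2/164=0.0122, 19/164=0.1159, 55/164=0.3354, 55/164=0.3354, 1/164=0.0061, 12/164=0.0732, 12/164=0.0732
Σpᵢ² = 0.0488² + 0.0122² + 0.1159² + 0.3354² + 0.3354² + 0.0061² + 0.0732² + 0.0732² = 0.002381 + 0.000149 + 0.013433 + 0.112493 + 0.112493 + 0.000037 + 0.005358 + 0.005358 = 0.251702
B = 1 / 0.251702 = 3.9730

3.97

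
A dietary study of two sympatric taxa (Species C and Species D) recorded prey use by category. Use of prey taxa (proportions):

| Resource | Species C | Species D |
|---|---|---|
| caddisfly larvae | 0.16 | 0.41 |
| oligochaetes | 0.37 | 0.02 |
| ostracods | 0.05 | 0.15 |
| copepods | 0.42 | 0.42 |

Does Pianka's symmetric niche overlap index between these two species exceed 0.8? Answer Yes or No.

Σ p₁ᵢp₂ᵢ = 0.0656 + 0.0074 + 0.0075 + 0.1764 = 0.2569
Σp_1ᵢ² = 0.16² + 0.37² + 0.05² + 0.42² = 0.0256 + 0.1369 + 0.0025 + 0.1764 = 0.3414
Σp_2ᵢ² = 0.41² + 0.02² + 0.15² + 0.42² = 0.1681 + 0.0004 + 0.0225 + 0.1764 = 0.3674
O = 0.2569 / √(0.3414 × 0.3674) = 0.2569 / 0.35416 = 0.7254
O = 0.7254 < 0.8 → No.

No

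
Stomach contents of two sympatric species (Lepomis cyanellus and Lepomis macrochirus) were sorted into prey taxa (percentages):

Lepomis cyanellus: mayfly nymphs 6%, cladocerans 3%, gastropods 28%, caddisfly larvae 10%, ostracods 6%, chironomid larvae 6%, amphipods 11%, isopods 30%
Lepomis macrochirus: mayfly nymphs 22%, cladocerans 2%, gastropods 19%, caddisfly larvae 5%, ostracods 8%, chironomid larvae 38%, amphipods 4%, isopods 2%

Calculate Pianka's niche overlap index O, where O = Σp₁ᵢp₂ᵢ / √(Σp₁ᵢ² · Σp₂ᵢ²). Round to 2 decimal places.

Convert percentages to proportions (divide by 100).
Σ p₁ᵢp₂ᵢ = 0.0132 + 0.0006 + 0.0532 + 0.0050 + 0.0048 + 0.0228 + 0.0044 + 0.0060 = 0.1100
Σp_1ᵢ² = 0.06² + 0.03² + 0.28² + 0.10² + 0.06² + 0.06² + 0.11² + 0.30² = 0.0036 + 0.0009 + 0.0784 + 0.0100 + 0.0036 + 0.0036 + 0.0121 + 0.0900 = 0.2022
Σp_2ᵢ² = 0.22² + 0.02² + 0.19² + 0.05² + 0.08² + 0.38² + 0.04² + 0.02² = 0.0484 + 0.0004 + 0.0361 + 0.0025 + 0.0064 + 0.1444 + 0.0016 + 0.0004 = 0.2402
O = 0.1100 / √(0.2022 × 0.2402) = 0.1100 / 0.22038 = 0.4991

0.50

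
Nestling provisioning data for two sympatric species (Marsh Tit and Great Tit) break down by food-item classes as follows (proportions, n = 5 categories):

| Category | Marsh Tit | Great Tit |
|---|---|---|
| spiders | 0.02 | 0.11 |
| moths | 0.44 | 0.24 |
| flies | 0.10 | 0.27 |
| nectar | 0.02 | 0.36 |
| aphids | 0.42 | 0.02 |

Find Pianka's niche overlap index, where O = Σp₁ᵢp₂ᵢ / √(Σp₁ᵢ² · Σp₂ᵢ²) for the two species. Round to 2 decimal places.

0.47

Σ p₁ᵢp₂ᵢ = 0.0022 + 0.1056 + 0.0270 + 0.0072 + 0.0084 = 0.1504
Σp_1ᵢ² = 0.02² + 0.44² + 0.10² + 0.02² + 0.42² = 0.0004 + 0.1936 + 0.0100 + 0.0004 + 0.1764 = 0.3808
Σp_2ᵢ² = 0.11² + 0.24² + 0.27² + 0.36² + 0.02² = 0.0121 + 0.0576 + 0.0729 + 0.1296 + 0.0004 = 0.2726
O = 0.1504 / √(0.3808 × 0.2726) = 0.1504 / 0.32219 = 0.4668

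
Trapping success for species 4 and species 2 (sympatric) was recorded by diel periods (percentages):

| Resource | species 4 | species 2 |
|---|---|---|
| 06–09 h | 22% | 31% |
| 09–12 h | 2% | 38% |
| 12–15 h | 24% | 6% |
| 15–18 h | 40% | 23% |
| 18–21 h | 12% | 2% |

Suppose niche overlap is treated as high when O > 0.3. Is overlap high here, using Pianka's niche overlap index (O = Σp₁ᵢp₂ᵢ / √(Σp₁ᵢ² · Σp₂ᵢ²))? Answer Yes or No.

Convert percentages to proportions (divide by 100).
Σ p₁ᵢp₂ᵢ = 0.0682 + 0.0076 + 0.0144 + 0.0920 + 0.0024 = 0.1846
Σp_1ᵢ² = 0.22² + 0.02² + 0.24² + 0.40² + 0.12² = 0.0484 + 0.0004 + 0.0576 + 0.1600 + 0.0144 = 0.2808
Σp_2ᵢ² = 0.31² + 0.38² + 0.06² + 0.23² + 0.02² = 0.0961 + 0.1444 + 0.0036 + 0.0529 + 0.0004 = 0.2974
O = 0.1846 / √(0.2808 × 0.2974) = 0.1846 / 0.28898 = 0.6388
O = 0.6388 > 0.3 → Yes.

Yes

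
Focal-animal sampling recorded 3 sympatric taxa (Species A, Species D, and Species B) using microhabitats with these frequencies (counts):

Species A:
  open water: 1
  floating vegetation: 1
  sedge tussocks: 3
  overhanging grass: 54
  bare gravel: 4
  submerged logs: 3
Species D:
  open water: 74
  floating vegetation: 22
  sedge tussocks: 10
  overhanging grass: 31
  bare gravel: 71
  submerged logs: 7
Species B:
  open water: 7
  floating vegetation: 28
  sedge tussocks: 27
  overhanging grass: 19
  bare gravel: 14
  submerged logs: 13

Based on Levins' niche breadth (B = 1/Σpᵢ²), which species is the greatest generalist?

Proportions for Species A (n=66): 1/66=0.0152, 1/66=0.0152, 3/66=0.0455, 54/66=0.8182, 4/66=0.0606, 3/66=0.0455
Proportions for Species D (n=215): 74/215=0.3442, 22/215=0.1023, 10/215=0.0465, 31/215=0.1442, 71/215=0.3302, 7/215=0.0326
Proportions for Species B (n=108): 7/108=0.0648, 28/108=0.2593, 27/108=0.2500, 19/108=0.1759, 14/108=0.1296, 13/108=0.1204
Σp_Aᵢ² = 0.0152² + 0.0152² + 0.0455² + 0.8182² + 0.0606² + 0.0455² = 0.000231 + 0.000231 + 0.002070 + 0.669451 + 0.003672 + 0.002070 = 0.677725
B_A = 1 / 0.677725 = 1.4755
Σp_Dᵢ² = 0.3442² + 0.1023² + 0.0465² + 0.1442² + 0.3302² + 0.0326² = 0.118474 + 0.010465 + 0.002162 + 0.020794 + 0.109032 + 0.001063 = 0.261990
B_D = 1 / 0.261990 = 3.8169
Σp_Bᵢ² = 0.0648² + 0.2593² + 0.2500² + 0.1759² + 0.1296² + 0.1204² = 0.004199 + 0.067236 + 0.062500 + 0.030941 + 0.016796 + 0.014496 = 0.196168
B_B = 1 / 0.196168 = 5.0977
Highest B → broadest niche (most generalist): Species B (B = 5.10).

Species B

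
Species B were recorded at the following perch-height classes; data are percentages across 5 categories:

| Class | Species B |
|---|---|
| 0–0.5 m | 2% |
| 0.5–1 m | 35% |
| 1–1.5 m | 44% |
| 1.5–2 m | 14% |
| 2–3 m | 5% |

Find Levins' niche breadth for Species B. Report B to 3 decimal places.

Convert percentages to proportions (divide by 100).
Σpᵢ² = 0.02² + 0.35² + 0.44² + 0.14² + 0.05² = 0.0004 + 0.1225 + 0.1936 + 0.0196 + 0.0025 = 0.3386
B = 1 / 0.3386 = 2.95334

2.953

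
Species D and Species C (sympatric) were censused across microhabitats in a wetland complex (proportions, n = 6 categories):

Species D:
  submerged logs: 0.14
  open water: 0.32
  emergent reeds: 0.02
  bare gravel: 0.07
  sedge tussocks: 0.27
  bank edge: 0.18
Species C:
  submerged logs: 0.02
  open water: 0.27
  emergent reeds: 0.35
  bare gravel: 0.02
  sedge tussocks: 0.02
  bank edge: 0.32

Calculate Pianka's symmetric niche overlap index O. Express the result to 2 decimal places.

Σ p₁ᵢp₂ᵢ = 0.0028 + 0.0864 + 0.0070 + 0.0014 + 0.0054 + 0.0576 = 0.1606
Σp_1ᵢ² = 0.14² + 0.32² + 0.02² + 0.07² + 0.27² + 0.18² = 0.0196 + 0.1024 + 0.0004 + 0.0049 + 0.0729 + 0.0324 = 0.2326
Σp_2ᵢ² = 0.02² + 0.27² + 0.35² + 0.02² + 0.02² + 0.32² = 0.0004 + 0.0729 + 0.1225 + 0.0004 + 0.0004 + 0.1024 = 0.2990
O = 0.1606 / √(0.2326 × 0.2990) = 0.1606 / 0.26372 = 0.6090

0.61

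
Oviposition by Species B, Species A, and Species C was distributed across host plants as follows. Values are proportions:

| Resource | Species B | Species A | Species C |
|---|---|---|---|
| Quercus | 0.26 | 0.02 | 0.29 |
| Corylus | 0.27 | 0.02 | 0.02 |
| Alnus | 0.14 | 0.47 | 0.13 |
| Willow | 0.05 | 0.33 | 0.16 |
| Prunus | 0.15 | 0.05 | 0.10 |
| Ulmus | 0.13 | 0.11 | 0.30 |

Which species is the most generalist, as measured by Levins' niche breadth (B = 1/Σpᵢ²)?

Species B

Σp_Bᵢ² = 0.26² + 0.27² + 0.14² + 0.05² + 0.15² + 0.13² = 0.0676 + 0.0729 + 0.0196 + 0.0025 + 0.0225 + 0.0169 = 0.2020
B_B = 1 / 0.2020 = 4.9505
Σp_Aᵢ² = 0.02² + 0.02² + 0.47² + 0.33² + 0.05² + 0.11² = 0.0004 + 0.0004 + 0.2209 + 0.1089 + 0.0025 + 0.0121 = 0.3452
B_A = 1 / 0.3452 = 2.8969
Σp_Cᵢ² = 0.29² + 0.02² + 0.13² + 0.16² + 0.10² + 0.30² = 0.0841 + 0.0004 + 0.0169 + 0.0256 + 0.0100 + 0.0900 = 0.2270
B_C = 1 / 0.2270 = 4.4053
Highest B → broadest niche (most generalist): Species B (B = 4.95).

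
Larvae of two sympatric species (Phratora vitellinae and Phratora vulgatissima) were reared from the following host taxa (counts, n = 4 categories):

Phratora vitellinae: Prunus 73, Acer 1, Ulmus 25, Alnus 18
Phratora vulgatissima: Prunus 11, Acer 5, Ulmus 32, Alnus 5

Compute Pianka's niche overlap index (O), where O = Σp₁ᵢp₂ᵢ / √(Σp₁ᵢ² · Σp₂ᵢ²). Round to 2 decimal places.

0.62

Proportions for Phratora vitellinae (n=117): 73/117=0.6239, 1/117=0.0085, 25/117=0.2137, 18/117=0.1538
Proportions for Phratora vulgatissima (n=53): 11/53=0.2075, 5/53=0.0943, 32/53=0.6038, 5/53=0.0943
Σ p₁ᵢp₂ᵢ = 0.129459 + 0.000802 + 0.129032 + 0.014503 = 0.273796
Σp_1ᵢ² = 0.6239² + 0.0085² + 0.2137² + 0.1538² = 0.389251 + 0.000072 + 0.045668 + 0.023654 = 0.458645
Σp_2ᵢ² = 0.2075² + 0.0943² + 0.6038² + 0.0943² = 0.043056 + 0.008892 + 0.364574 + 0.008892 = 0.425414
O = 0.273796 / √(0.458645 × 0.425414) = 0.273796 / 0.4417171 = 0.6198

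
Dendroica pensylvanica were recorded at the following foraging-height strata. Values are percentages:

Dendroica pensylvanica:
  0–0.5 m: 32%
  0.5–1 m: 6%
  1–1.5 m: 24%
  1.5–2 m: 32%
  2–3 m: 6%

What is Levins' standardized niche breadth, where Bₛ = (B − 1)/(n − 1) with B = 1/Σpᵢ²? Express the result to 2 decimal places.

Convert percentages to proportions (divide by 100).
Σpᵢ² = 0.32² + 0.06² + 0.24² + 0.32² + 0.06² = 0.1024 + 0.0036 + 0.0576 + 0.1024 + 0.0036 = 0.2696
B = 1 / 0.2696 = 3.7092
Bₛ = (B − 1)/(n − 1) = (3.7092 − 1)/(5 − 1) = 2.7092/4 = 0.6773

0.68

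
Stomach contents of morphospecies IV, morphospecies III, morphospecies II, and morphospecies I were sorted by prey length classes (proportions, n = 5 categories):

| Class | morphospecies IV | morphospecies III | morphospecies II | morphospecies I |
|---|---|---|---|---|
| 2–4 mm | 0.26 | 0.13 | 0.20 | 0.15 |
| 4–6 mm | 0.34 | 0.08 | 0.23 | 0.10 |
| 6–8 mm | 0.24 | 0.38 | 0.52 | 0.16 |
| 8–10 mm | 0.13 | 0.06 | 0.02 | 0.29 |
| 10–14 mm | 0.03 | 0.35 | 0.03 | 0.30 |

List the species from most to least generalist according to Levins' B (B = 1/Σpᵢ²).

morphospecies I > morphospecies IV > morphospecies III > morphospecies II

Σp_IVᵢ² = 0.26² + 0.34² + 0.24² + 0.13² + 0.03² = 0.0676 + 0.1156 + 0.0576 + 0.0169 + 0.0009 = 0.2586
B_IV = 1 / 0.2586 = 3.8670
Σp_IIIᵢ² = 0.13² + 0.08² + 0.38² + 0.06² + 0.35² = 0.0169 + 0.0064 + 0.1444 + 0.0036 + 0.1225 = 0.2938
B_III = 1 / 0.2938 = 3.4037
Σp_IIᵢ² = 0.20² + 0.23² + 0.52² + 0.02² + 0.03² = 0.0400 + 0.0529 + 0.2704 + 0.0004 + 0.0009 = 0.3646
B_II = 1 / 0.3646 = 2.7427
Σp_Iᵢ² = 0.15² + 0.10² + 0.16² + 0.29² + 0.30² = 0.0225 + 0.0100 + 0.0256 + 0.0841 + 0.0900 = 0.2322
B_I = 1 / 0.2322 = 4.3066
Ranking by B (broadest → narrowest): morphospecies I (4.31) > morphospecies IV (3.87) > morphospecies III (3.40) > morphospecies II (2.74)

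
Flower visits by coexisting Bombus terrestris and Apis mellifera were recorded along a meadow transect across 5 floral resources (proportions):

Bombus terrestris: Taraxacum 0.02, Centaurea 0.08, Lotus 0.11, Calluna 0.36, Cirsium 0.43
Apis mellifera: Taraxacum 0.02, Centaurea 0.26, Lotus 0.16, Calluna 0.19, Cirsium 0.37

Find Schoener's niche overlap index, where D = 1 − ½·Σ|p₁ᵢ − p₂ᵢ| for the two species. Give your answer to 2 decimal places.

0.77

Σ|p₁ᵢ − p₂ᵢ| = 0.00 + 0.18 + 0.05 + 0.17 + 0.06 = 0.46
D = 1 − ½ × 0.46 = 1 − 0.230 = 0.7700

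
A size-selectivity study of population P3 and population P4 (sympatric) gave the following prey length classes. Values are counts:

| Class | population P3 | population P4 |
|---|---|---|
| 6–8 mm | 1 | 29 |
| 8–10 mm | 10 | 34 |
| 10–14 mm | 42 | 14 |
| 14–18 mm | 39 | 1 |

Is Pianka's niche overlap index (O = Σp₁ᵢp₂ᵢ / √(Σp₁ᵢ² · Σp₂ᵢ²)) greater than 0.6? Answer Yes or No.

No

Proportions for population P3 (n=92): 1/92=0.0109, 10/92=0.1087, 42/92=0.4565, 39/92=0.4239
Proportions for population P4 (n=78): 29/78=0.3718, 34/78=0.4359, 14/78=0.1795, 1/78=0.0128
Σ p₁ᵢp₂ᵢ = 0.004053 + 0.047382 + 0.081942 + 0.005426 = 0.138803
Σp_1ᵢ² = 0.0109² + 0.1087² + 0.4565² + 0.4239² = 0.000119 + 0.011816 + 0.208392 + 0.179691 = 0.400018
Σp_2ᵢ² = 0.3718² + 0.4359² + 0.1795² + 0.0128² = 0.138235 + 0.190009 + 0.032220 + 0.000164 = 0.360628
O = 0.138803 / √(0.400018 × 0.360628) = 0.138803 / 0.3798127 = 0.3655
O = 0.3655 < 0.6 → No.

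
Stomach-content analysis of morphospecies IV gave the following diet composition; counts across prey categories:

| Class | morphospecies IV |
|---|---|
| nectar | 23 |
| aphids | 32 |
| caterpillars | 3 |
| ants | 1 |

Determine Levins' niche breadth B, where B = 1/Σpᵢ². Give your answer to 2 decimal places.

2.23

Proportions for morphospecies IV (n=59): 23/59=0.3898, 32/59=0.5424, 3/59=0.0508, 1/59=0.0169
Σpᵢ² = 0.3898² + 0.5424² + 0.0508² + 0.0169² = 0.151944 + 0.294198 + 0.002581 + 0.000286 = 0.449009
B = 1 / 0.449009 = 2.2271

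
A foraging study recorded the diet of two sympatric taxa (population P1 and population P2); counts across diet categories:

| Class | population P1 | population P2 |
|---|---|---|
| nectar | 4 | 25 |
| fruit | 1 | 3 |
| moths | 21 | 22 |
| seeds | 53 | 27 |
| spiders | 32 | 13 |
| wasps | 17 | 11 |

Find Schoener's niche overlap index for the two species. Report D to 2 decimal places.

Proportions for population P1 (n=128): 4/128=0.0313, 1/128=0.0078, 21/128=0.1641, 53/128=0.4141, 32/128=0.2500, 17/128=0.1328
Proportions for population P2 (n=101): 25/101=0.2475, 3/101=0.0297, 22/101=0.2178, 27/101=0.2673, 13/101=0.1287, 11/101=0.1089
Σ|p₁ᵢ − p₂ᵢ| = 0.2162 + 0.0219 + 0.0537 + 0.1468 + 0.1213 + 0.0239 = 0.5838
D = 1 − ½ × 0.5838 = 1 − 0.29190 = 0.70810

0.71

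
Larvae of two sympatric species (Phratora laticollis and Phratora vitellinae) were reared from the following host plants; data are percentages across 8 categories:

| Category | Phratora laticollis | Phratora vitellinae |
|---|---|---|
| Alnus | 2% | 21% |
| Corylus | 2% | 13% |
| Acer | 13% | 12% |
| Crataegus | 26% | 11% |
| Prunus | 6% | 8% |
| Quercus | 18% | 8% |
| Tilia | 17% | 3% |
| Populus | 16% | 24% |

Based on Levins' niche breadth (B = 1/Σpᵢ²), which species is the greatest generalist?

Phratora vitellinae

Convert percentages to proportions (divide by 100).
Σp_latiᵢ² = 0.02² + 0.02² + 0.13² + 0.26² + 0.06² + 0.18² + 0.17² + 0.16² = 0.0004 + 0.0004 + 0.0169 + 0.0676 + 0.0036 + 0.0324 + 0.0289 + 0.0256 = 0.1758
B_lati = 1 / 0.1758 = 5.6883
Σp_viteᵢ² = 0.21² + 0.13² + 0.12² + 0.11² + 0.08² + 0.08² + 0.03² + 0.24² = 0.0441 + 0.0169 + 0.0144 + 0.0121 + 0.0064 + 0.0064 + 0.0009 + 0.0576 = 0.1588
B_vite = 1 / 0.1588 = 6.2972
Highest B → broadest niche (most generalist): Phratora vitellinae (B = 6.30).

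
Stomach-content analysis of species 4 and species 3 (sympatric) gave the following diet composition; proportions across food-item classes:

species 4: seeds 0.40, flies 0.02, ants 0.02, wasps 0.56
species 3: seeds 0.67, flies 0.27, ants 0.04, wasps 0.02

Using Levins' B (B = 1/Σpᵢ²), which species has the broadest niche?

Σp_4ᵢ² = 0.40² + 0.02² + 0.02² + 0.56² = 0.1600 + 0.0004 + 0.0004 + 0.3136 = 0.4744
B_4 = 1 / 0.4744 = 2.1079
Σp_3ᵢ² = 0.67² + 0.27² + 0.04² + 0.02² = 0.4489 + 0.0729 + 0.0016 + 0.0004 = 0.5238
B_3 = 1 / 0.5238 = 1.9091
Highest B → broadest niche (most generalist): species 4 (B = 2.11).

species 4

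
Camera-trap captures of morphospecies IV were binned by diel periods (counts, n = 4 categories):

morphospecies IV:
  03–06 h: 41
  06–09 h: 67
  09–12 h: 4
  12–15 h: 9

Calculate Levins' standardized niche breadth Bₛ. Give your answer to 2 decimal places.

0.45

Proportions for morphospecies IV (n=121): 41/121=0.3388, 67/121=0.5537, 4/121=0.0331, 9/121=0.0744
Σpᵢ² = 0.3388² + 0.5537² + 0.0331² + 0.0744² = 0.114785 + 0.306584 + 0.001096 + 0.005535 = 0.428000
B = 1 / 0.428000 = 2.3364
Bₛ = (B − 1)/(n − 1) = (2.3364 − 1)/(4 − 1) = 1.3364/3 = 0.4455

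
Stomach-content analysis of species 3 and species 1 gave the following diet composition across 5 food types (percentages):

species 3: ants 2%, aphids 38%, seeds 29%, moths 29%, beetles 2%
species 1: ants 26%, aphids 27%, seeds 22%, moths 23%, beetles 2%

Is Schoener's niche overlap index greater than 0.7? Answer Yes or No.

Yes

Convert percentages to proportions (divide by 100).
Σ|p₁ᵢ − p₂ᵢ| = 0.24 + 0.11 + 0.07 + 0.06 + 0.00 = 0.48
D = 1 − ½ × 0.48 = 1 − 0.240 = 0.7600
D = 0.7600 > 0.7 → Yes.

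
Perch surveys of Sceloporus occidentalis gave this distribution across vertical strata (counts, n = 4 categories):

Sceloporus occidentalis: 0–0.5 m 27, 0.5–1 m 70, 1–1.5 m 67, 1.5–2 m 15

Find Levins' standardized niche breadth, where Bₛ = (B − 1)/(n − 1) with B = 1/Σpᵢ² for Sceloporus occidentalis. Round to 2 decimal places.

Proportions for Sceloporus occidentalis (n=179): 27/179=0.1508, 70/179=0.3911, 67/179=0.3743, 15/179=0.0838
Σpᵢ² = 0.1508² + 0.3911² + 0.3743² + 0.0838² = 0.022741 + 0.152959 + 0.140100 + 0.007022 = 0.322822
B = 1 / 0.322822 = 3.0977
Bₛ = (B − 1)/(n − 1) = (3.0977 − 1)/(4 − 1) = 2.0977/3 = 0.6992

0.70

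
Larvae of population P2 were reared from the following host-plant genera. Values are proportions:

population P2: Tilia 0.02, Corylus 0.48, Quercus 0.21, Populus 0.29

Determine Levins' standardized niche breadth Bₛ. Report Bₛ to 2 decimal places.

0.60

Σpᵢ² = 0.02² + 0.48² + 0.21² + 0.29² = 0.0004 + 0.2304 + 0.0441 + 0.0841 = 0.3590
B = 1 / 0.3590 = 2.7855
Bₛ = (B − 1)/(n − 1) = (2.7855 − 1)/(4 − 1) = 1.7855/3 = 0.5952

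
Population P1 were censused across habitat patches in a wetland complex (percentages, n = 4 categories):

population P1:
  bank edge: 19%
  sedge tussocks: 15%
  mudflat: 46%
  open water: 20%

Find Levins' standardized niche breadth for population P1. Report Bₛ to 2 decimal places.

0.74

Convert percentages to proportions (divide by 100).
Σpᵢ² = 0.19² + 0.15² + 0.46² + 0.20² = 0.0361 + 0.0225 + 0.2116 + 0.0400 = 0.3102
B = 1 / 0.3102 = 3.2237
Bₛ = (B − 1)/(n − 1) = (3.2237 − 1)/(4 − 1) = 2.2237/3 = 0.7412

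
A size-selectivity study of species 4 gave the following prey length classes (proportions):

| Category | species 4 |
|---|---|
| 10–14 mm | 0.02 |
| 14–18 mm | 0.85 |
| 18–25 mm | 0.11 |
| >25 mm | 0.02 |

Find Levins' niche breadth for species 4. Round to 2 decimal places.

Σpᵢ² = 0.02² + 0.85² + 0.11² + 0.02² = 0.0004 + 0.7225 + 0.0121 + 0.0004 = 0.7354
B = 1 / 0.7354 = 1.3598

1.36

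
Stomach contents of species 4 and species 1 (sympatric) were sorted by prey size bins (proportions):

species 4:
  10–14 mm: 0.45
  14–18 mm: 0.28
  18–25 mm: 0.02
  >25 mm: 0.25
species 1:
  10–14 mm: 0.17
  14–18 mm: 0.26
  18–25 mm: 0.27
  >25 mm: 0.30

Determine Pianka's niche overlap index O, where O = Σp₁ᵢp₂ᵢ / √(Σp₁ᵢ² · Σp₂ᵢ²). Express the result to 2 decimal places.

Σ p₁ᵢp₂ᵢ = 0.0765 + 0.0728 + 0.0054 + 0.0750 = 0.2297
Σp_1ᵢ² = 0.45² + 0.28² + 0.02² + 0.25² = 0.2025 + 0.0784 + 0.0004 + 0.0625 = 0.3438
Σp_2ᵢ² = 0.17² + 0.26² + 0.27² + 0.30² = 0.0289 + 0.0676 + 0.0729 + 0.0900 = 0.2594
O = 0.2297 / √(0.3438 × 0.2594) = 0.2297 / 0.29863 = 0.7692

0.77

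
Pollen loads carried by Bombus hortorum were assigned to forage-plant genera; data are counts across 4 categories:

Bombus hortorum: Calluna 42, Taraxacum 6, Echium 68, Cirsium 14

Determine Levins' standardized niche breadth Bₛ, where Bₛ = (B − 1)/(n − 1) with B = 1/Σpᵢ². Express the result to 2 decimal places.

0.52

Proportions for Bombus hortorum (n=130): 42/130=0.3231, 6/130=0.0462, 68/130=0.5231, 14/130=0.1077
Σpᵢ² = 0.3231² + 0.0462² + 0.5231² + 0.1077² = 0.104394 + 0.002134 + 0.273634 + 0.011599 = 0.391761
B = 1 / 0.391761 = 2.5526
Bₛ = (B − 1)/(n − 1) = (2.5526 − 1)/(4 − 1) = 1.5526/3 = 0.5175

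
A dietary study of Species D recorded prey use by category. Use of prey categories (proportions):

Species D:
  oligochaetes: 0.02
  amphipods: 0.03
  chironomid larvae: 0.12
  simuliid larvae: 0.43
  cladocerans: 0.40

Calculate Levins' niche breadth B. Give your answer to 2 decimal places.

2.77

Σpᵢ² = 0.02² + 0.03² + 0.12² + 0.43² + 0.40² = 0.0004 + 0.0009 + 0.0144 + 0.1849 + 0.1600 = 0.3606
B = 1 / 0.3606 = 2.7732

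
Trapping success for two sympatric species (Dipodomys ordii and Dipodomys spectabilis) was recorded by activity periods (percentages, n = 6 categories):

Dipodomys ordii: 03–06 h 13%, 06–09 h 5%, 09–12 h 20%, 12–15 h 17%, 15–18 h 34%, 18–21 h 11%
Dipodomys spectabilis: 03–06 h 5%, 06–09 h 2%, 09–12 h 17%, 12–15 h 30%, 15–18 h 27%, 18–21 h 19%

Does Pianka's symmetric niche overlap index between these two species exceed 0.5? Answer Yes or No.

Convert percentages to proportions (divide by 100).
Σ p₁ᵢp₂ᵢ = 0.0065 + 0.0010 + 0.0340 + 0.0510 + 0.0918 + 0.0209 = 0.2052
Σp_1ᵢ² = 0.13² + 0.05² + 0.20² + 0.17² + 0.34² + 0.11² = 0.0169 + 0.0025 + 0.0400 + 0.0289 + 0.1156 + 0.0121 = 0.2160
Σp_2ᵢ² = 0.05² + 0.02² + 0.17² + 0.30² + 0.27² + 0.19² = 0.0025 + 0.0004 + 0.0289 + 0.0900 + 0.0729 + 0.0361 = 0.2308
O = 0.2052 / √(0.2160 × 0.2308) = 0.2052 / 0.22328 = 0.9190
O = 0.9190 > 0.5 → Yes.

Yes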